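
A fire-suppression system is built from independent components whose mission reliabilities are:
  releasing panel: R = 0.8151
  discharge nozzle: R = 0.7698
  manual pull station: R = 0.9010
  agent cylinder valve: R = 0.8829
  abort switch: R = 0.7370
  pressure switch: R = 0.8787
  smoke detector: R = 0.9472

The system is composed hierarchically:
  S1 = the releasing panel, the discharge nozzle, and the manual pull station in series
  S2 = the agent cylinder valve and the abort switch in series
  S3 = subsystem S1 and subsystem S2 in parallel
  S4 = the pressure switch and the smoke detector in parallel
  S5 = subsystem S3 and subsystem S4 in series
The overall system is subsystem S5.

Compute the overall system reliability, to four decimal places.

Series (releasing panel, discharge nozzle, and manual pull station): 0.815100 × 0.769800 × 0.901000 = 0.565345
Series (agent cylinder valve and abort switch): 0.882900 × 0.737000 = 0.650697
Parallel ([0.565345] and [0.650697]): 1 − (1 − 0.565345)(1 − 0.650697) = 0.848174
Parallel (pressure switch and smoke detector): 1 − (1 − 0.878700)(1 − 0.947200) = 0.993595
Series ([0.848174] and [0.993595]): 0.848174 × 0.993595 = 0.8427

0.8427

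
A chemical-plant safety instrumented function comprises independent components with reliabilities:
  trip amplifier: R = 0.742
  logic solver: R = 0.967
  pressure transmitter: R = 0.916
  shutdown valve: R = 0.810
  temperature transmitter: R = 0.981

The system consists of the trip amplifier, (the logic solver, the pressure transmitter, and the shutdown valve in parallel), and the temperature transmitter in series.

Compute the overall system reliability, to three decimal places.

Parallel (logic solver, pressure transmitter, and shutdown valve): 1 − (1 − 0.96700)(1 − 0.91600)(1 − 0.81000) = 0.99947
Series (trip amplifier, [0.99947], and temperature transmitter): 0.74200 × 0.99947 × 0.98100 = 0.728

0.728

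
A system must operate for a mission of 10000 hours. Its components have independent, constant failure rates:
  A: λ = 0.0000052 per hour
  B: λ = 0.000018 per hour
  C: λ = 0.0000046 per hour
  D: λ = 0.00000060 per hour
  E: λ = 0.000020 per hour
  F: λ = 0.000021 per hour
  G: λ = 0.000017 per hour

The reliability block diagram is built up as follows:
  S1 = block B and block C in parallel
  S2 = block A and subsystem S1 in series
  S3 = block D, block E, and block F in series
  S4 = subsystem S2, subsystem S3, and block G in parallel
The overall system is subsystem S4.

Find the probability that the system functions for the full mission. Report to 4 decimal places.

R(A) = exp(−0.0000052 × 10000) = 0.949329
R(B) = exp(−0.000018 × 10000) = 0.835270
R(C) = exp(−0.0000046 × 10000) = 0.955042
R(D) = exp(−0.00000060 × 10000) = 0.994018
R(E) = exp(−0.000020 × 10000) = 0.818731
R(F) = exp(−0.000021 × 10000) = 0.810584
R(G) = exp(−0.000017 × 10000) = 0.843665
Parallel (B and C): 1 − (1 − 0.835270)(1 − 0.955042) = 0.992594
Series (A and [0.992594]): 0.949329 × 0.992594 = 0.942298
Series (D, E, and F): 0.994018 × 0.818731 × 0.810584 = 0.659680
Parallel ([0.942298], [0.659680], and G): 1 − (1 − 0.942298)(1 − 0.659680)(1 − 0.843665) = 0.9969

0.9969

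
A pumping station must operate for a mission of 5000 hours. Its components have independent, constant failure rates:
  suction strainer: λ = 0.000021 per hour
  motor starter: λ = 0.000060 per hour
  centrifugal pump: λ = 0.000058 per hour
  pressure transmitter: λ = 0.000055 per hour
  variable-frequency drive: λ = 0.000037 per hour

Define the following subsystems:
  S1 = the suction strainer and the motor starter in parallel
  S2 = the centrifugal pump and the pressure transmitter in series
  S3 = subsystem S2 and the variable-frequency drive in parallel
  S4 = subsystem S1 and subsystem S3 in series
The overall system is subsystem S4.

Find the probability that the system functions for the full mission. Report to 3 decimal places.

0.903

R(suction strainer) = exp(−0.000021 × 5000) = 0.90032
R(motor starter) = exp(−0.000060 × 5000) = 0.74082
R(centrifugal pump) = exp(−0.000058 × 5000) = 0.74826
R(pressure transmitter) = exp(−0.000055 × 5000) = 0.75957
R(variable-frequency drive) = exp(−0.000037 × 5000) = 0.83110
Parallel (suction strainer and motor starter): 1 − (1 − 0.90032)(1 − 0.74082) = 0.97416
Series (centrifugal pump and pressure transmitter): 0.74826 × 0.75957 = 0.56836
Parallel ([0.56836] and variable-frequency drive): 1 − (1 − 0.56836)(1 − 0.83110) = 0.92710
Series ([0.97416] and [0.92710]): 0.97416 × 0.92710 = 0.903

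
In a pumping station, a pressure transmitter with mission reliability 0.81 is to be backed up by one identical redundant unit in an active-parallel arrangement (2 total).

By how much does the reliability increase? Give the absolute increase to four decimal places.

R_before = 0.81
R_after = 1 − (1 − 0.81)^2 = 0.9639
ΔR = 0.9639 − 0.81 = 0.1539

0.1539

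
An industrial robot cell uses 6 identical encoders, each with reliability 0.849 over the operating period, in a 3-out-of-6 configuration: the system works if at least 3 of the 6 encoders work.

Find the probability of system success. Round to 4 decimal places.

R = Σ_{i=3}^{6} C(6,i) p^i (1−p)^{6−i} with p = 0.849
C(6,3)·0.849^3·0.151^3 = 0.042139
C(6,4)·0.849^4·0.151^2 = 0.177695
C(6,5)·0.849^5·0.151^1 = 0.399638
C(6,6)·0.849^6·0.151^0 = 0.374495
Sum = 0.9940

0.9940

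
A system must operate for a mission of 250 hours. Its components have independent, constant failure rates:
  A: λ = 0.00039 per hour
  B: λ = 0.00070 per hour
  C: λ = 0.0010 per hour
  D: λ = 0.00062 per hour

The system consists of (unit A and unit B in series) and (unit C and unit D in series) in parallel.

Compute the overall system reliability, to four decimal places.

0.9206

R(A) = exp(−0.00039 × 250) = 0.907102
R(B) = exp(−0.00070 × 250) = 0.839457
R(C) = exp(−0.0010 × 250) = 0.778801
R(D) = exp(−0.00062 × 250) = 0.856415
Series (A and B): 0.907102 × 0.839457 = 0.761473
Series (C and D): 0.778801 × 0.856415 = 0.666977
Parallel ([0.761473] and [0.666977]): 1 − (1 − 0.761473)(1 − 0.666977) = 0.9206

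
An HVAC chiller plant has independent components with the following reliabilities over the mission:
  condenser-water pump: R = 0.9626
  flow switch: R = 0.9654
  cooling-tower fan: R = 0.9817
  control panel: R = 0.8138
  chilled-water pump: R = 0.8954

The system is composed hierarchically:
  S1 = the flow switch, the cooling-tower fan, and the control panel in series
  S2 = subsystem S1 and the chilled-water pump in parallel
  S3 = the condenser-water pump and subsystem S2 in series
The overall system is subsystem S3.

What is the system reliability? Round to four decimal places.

0.9396

Series (flow switch, cooling-tower fan, and control panel): 0.965400 × 0.981700 × 0.813800 = 0.771265
Parallel ([0.771265] and chilled-water pump): 1 − (1 − 0.771265)(1 − 0.895400) = 0.976074
Series (condenser-water pump and [0.976074]): 0.962600 × 0.976074 = 0.9396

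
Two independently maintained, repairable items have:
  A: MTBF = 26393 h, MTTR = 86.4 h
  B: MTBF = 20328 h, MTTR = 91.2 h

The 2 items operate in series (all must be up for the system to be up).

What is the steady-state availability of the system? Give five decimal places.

A(A) = MTBF/(MTBF+MTTR) = 26393/(26393+86.4) = 0.996737
A(B) = MTBF/(MTBF+MTTR) = 20328/(20328+91.2) = 0.995534
Series availability: 0.996737 × 0.995534 = 0.99229

0.99229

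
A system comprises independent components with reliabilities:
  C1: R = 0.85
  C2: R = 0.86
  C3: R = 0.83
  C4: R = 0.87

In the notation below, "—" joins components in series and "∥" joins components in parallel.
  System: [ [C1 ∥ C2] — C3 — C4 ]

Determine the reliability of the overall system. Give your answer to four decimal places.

Parallel (C1 and C2): 1 − (1 − 0.850000)(1 − 0.860000) = 0.979000
Series ([0.979000], C3, and C4): 0.979000 × 0.830000 × 0.870000 = 0.7069

0.7069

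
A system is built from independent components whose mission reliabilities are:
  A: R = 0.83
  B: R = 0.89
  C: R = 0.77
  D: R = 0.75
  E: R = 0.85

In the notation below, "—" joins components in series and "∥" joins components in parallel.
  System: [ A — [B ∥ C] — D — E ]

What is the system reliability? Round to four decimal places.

0.5157

Parallel (B and C): 1 − (1 − 0.890000)(1 − 0.770000) = 0.974700
Series (A, [0.974700], D, and E): 0.830000 × 0.974700 × 0.750000 × 0.850000 = 0.5157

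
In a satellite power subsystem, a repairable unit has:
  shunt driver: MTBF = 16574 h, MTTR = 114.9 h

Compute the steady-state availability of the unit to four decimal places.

0.9931

A(shunt driver) = MTBF/(MTBF+MTTR) = 16574/(16574+114.9) = 0.9931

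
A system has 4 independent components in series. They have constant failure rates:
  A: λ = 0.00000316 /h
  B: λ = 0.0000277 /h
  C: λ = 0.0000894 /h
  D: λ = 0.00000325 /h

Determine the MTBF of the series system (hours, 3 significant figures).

Series of exponential components: λ_sys = Σ λ_i
λ_sys = 0.00000316 + 0.0000277 + 0.0000894 + 0.00000325 = 1.2351e-04 /h
MTBF = 1 / λ_sys = 8100 h

8100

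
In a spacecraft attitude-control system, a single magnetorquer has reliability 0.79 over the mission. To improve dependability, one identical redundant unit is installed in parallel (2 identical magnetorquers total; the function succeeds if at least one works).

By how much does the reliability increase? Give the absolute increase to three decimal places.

0.166

R_before = 0.79
R_after = 1 − (1 − 0.79)^2 = 0.956
ΔR = 0.956 − 0.79 = 0.166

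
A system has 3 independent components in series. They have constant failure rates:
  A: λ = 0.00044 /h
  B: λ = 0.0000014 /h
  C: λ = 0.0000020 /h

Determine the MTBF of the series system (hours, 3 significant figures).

2260

Series of exponential components: λ_sys = Σ λ_i
λ_sys = 0.00044 + 0.0000014 + 0.0000020 = 4.4340e-04 /h
MTBF = 1 / λ_sys = 2260 h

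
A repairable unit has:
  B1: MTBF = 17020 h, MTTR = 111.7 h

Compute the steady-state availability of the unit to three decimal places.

A(B1) = MTBF/(MTBF+MTTR) = 17020/(17020+111.7) = 0.993

0.993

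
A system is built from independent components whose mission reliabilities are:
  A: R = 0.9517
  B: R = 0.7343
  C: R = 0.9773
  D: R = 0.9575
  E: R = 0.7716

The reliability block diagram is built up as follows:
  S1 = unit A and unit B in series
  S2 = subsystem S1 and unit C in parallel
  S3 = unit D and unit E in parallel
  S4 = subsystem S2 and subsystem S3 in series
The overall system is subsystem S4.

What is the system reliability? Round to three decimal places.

0.984

Series (A and B): 0.95170 × 0.73430 = 0.69883
Parallel ([0.69883] and C): 1 − (1 − 0.69883)(1 − 0.97730) = 0.99316
Parallel (D and E): 1 − (1 − 0.95750)(1 − 0.77160) = 0.99029
Series ([0.99316] and [0.99029]): 0.99316 × 0.99029 = 0.984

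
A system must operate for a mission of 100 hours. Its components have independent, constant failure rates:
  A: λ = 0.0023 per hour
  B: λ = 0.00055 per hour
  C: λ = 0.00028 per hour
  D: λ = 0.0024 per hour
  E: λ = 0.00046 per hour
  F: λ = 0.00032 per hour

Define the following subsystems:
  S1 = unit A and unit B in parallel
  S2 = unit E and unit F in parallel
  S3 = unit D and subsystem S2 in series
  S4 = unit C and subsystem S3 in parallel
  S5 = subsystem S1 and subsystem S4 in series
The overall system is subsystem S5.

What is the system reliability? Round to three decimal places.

R(A) = exp(−0.0023 × 100) = 0.79453
R(B) = exp(−0.00055 × 100) = 0.94649
R(C) = exp(−0.00028 × 100) = 0.97239
R(D) = exp(−0.0024 × 100) = 0.78663
R(E) = exp(−0.00046 × 100) = 0.95504
R(F) = exp(−0.00032 × 100) = 0.96851
Parallel (A and B): 1 − (1 − 0.79453)(1 − 0.94649) = 0.98901
Parallel (E and F): 1 − (1 − 0.95504)(1 − 0.96851) = 0.99858
Series (D and [0.99858]): 0.78663 × 0.99858 = 0.78551
Parallel (C and [0.78551]): 1 − (1 − 0.97239)(1 − 0.78551) = 0.99408
Series ([0.98901] and [0.99408]): 0.98901 × 0.99408 = 0.983

0.983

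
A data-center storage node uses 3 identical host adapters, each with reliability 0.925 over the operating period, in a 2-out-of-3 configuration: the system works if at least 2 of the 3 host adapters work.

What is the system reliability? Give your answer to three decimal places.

0.984

R = Σ_{i=2}^{3} C(3,i) p^i (1−p)^{3−i} with p = 0.925
C(3,2)·0.925^2·0.075^1 = 0.19252
C(3,3)·0.925^3·0.075^0 = 0.79145
Sum = 0.984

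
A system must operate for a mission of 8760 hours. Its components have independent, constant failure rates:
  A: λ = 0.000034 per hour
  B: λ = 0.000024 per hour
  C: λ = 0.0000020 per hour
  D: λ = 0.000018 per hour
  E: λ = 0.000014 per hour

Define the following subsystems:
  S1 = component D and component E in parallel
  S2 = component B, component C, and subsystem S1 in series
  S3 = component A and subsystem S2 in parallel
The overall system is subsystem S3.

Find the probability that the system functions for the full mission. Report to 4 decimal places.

0.9441

R(A) = exp(−0.000034 × 8760) = 0.742420
R(B) = exp(−0.000024 × 8760) = 0.810390
R(C) = exp(−0.0000020 × 8760) = 0.982633
R(D) = exp(−0.000018 × 8760) = 0.854123
R(E) = exp(−0.000014 × 8760) = 0.884582
Parallel (D and E): 1 − (1 − 0.854123)(1 − 0.884582) = 0.983163
Series (B, C, and [0.983163]): 0.810390 × 0.982633 × 0.983163 = 0.782908
Parallel (A and [0.782908]): 1 − (1 − 0.742420)(1 − 0.782908) = 0.9441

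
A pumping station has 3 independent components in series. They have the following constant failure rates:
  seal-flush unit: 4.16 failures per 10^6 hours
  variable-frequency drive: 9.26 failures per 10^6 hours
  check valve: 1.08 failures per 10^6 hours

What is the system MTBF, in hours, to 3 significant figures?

69000

Series of exponential components: λ_sys = Σ λ_i
λ_sys = 0.00000416 + 0.00000926 + 0.00000108 = 1.4500e-05 /h
MTBF = 1 / λ_sys = 69000 h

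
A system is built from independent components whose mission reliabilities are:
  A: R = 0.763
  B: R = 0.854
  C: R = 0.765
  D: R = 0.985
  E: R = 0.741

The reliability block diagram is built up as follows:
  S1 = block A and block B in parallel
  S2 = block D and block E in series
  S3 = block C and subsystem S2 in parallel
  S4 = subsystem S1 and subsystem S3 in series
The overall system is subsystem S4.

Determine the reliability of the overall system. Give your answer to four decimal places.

0.9041

Parallel (A and B): 1 − (1 − 0.763000)(1 − 0.854000) = 0.965398
Series (D and E): 0.985000 × 0.741000 = 0.729885
Parallel (C and [0.729885]): 1 − (1 − 0.765000)(1 − 0.729885) = 0.936523
Series ([0.965398] and [0.936523]): 0.965398 × 0.936523 = 0.9041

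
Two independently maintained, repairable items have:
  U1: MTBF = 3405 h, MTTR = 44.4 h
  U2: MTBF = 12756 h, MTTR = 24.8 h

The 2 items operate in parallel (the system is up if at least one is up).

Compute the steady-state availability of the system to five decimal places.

A(U1) = MTBF/(MTBF+MTTR) = 3405/(3405+44.4) = 0.987128
A(U2) = MTBF/(MTBF+MTTR) = 12756/(12756+24.8) = 0.998060
Parallel availability: 1 − (1 − 0.987128)(1 − 0.998060) = 0.99998

0.99998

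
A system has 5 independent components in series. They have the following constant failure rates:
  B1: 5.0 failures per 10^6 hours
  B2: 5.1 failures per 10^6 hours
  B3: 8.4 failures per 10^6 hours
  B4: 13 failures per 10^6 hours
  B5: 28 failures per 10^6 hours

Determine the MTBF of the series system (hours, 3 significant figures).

16800

Series of exponential components: λ_sys = Σ λ_i
λ_sys = 0.0000050 + 0.0000051 + 0.0000084 + 0.000013 + 0.000028 = 5.9500e-05 /h
MTBF = 1 / λ_sys = 16800 h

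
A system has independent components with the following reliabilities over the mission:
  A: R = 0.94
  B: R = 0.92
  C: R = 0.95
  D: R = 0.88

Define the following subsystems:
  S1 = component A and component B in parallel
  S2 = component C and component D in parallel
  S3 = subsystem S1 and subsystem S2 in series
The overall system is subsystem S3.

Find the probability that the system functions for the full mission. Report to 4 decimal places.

0.9892

Parallel (A and B): 1 − (1 − 0.940000)(1 − 0.920000) = 0.995200
Parallel (C and D): 1 − (1 − 0.950000)(1 − 0.880000) = 0.994000
Series ([0.995200] and [0.994000]): 0.995200 × 0.994000 = 0.9892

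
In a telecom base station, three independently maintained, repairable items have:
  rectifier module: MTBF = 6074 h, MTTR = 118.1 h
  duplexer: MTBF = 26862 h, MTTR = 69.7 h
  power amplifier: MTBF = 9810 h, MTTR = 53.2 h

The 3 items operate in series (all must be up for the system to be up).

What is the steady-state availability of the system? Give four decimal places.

A(rectifier module) = MTBF/(MTBF+MTTR) = 6074/(6074+118.1) = 0.980927
A(duplexer) = MTBF/(MTBF+MTTR) = 26862/(26862+69.7) = 0.997412
A(power amplifier) = MTBF/(MTBF+MTTR) = 9810/(9810+53.2) = 0.994606
Series availability: 0.980927 × 0.997412 × 0.994606 = 0.9731

0.9731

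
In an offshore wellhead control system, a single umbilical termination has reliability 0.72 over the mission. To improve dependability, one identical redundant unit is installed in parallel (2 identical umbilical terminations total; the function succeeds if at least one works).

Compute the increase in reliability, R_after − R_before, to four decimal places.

R_before = 0.72
R_after = 1 − (1 − 0.72)^2 = 0.9216
ΔR = 0.9216 − 0.72 = 0.2016

0.2016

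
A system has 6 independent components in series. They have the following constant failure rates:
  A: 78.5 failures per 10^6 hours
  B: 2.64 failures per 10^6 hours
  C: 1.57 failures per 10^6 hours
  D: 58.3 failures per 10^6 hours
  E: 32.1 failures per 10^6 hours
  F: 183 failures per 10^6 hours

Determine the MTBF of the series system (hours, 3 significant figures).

Series of exponential components: λ_sys = Σ λ_i
λ_sys = 0.0000785 + 0.00000264 + 0.00000157 + 0.0000583 + 0.0000321 + 0.000183 = 3.5611e-04 /h
MTBF = 1 / λ_sys = 2810 h

2810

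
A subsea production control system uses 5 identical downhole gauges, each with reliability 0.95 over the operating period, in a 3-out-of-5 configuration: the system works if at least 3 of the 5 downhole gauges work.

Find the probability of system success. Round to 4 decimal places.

0.9988

R = Σ_{i=3}^{5} C(5,i) p^i (1−p)^{5−i} with p = 0.95
C(5,3)·0.95^3·0.05^2 = 0.021434
C(5,4)·0.95^4·0.05^1 = 0.203627
C(5,5)·0.95^5·0.05^0 = 0.773781
Sum = 0.9988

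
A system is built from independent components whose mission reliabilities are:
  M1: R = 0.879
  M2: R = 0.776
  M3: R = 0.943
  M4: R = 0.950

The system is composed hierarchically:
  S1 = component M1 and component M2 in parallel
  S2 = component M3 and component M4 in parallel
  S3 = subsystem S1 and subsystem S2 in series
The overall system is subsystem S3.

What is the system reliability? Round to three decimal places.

Parallel (M1 and M2): 1 − (1 − 0.87900)(1 − 0.77600) = 0.97290
Parallel (M3 and M4): 1 − (1 − 0.94300)(1 − 0.95000) = 0.99715
Series ([0.97290] and [0.99715]): 0.97290 × 0.99715 = 0.970

0.970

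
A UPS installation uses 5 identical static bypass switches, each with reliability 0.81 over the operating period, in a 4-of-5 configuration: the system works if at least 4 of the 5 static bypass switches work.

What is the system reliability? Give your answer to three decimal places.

R = Σ_{i=4}^{5} C(5,i) p^i (1−p)^{5−i} with p = 0.81
C(5,4)·0.81^4·0.19^1 = 0.40894
C(5,5)·0.81^5·0.19^0 = 0.34868
Sum = 0.758

0.758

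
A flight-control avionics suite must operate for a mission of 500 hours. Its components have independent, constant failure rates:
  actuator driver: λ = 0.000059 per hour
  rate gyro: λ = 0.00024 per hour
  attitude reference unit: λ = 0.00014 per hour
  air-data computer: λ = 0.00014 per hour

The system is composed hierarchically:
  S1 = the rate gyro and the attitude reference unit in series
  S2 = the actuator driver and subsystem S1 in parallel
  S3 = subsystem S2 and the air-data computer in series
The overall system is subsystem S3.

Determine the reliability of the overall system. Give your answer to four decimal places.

R(actuator driver) = exp(−0.000059 × 500) = 0.970931
R(rate gyro) = exp(−0.00024 × 500) = 0.886920
R(attitude reference unit) = exp(−0.00014 × 500) = 0.932394
R(air-data computer) = exp(−0.00014 × 500) = 0.932394
Series (rate gyro and attitude reference unit): 0.886920 × 0.932394 = 0.826959
Parallel (actuator driver and [0.826959]): 1 − (1 − 0.970931)(1 − 0.826959) = 0.994970
Series ([0.994970] and air-data computer): 0.994970 × 0.932394 = 0.9277

0.9277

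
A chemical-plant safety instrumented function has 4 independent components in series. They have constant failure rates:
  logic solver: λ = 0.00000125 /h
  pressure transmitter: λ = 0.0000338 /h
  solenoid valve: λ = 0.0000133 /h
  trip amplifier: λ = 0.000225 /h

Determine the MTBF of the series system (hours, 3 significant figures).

Series of exponential components: λ_sys = Σ λ_i
λ_sys = 0.00000125 + 0.0000338 + 0.0000133 + 0.000225 = 2.7335e-04 /h
MTBF = 1 / λ_sys = 3660 h

3660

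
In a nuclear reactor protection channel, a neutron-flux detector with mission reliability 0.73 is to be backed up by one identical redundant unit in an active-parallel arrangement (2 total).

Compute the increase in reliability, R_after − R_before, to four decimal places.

0.1971

R_before = 0.73
R_after = 1 − (1 − 0.73)^2 = 0.9271
ΔR = 0.9271 − 0.73 = 0.1971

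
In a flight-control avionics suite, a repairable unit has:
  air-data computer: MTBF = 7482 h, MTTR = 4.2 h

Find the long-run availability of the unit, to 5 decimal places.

0.99944

A(air-data computer) = MTBF/(MTBF+MTTR) = 7482/(7482+4.2) = 0.99944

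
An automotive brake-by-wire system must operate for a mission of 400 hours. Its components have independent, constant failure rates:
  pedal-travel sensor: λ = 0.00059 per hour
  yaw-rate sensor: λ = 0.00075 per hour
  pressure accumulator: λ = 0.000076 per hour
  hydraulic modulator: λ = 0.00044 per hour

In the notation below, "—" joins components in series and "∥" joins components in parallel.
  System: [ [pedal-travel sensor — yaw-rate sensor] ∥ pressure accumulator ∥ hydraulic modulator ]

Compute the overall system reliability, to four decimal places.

0.9980

R(pedal-travel sensor) = exp(−0.00059 × 400) = 0.789781
R(yaw-rate sensor) = exp(−0.00075 × 400) = 0.740818
R(pressure accumulator) = exp(−0.000076 × 400) = 0.970057
R(hydraulic modulator) = exp(−0.00044 × 400) = 0.838618
Series (pedal-travel sensor and yaw-rate sensor): 0.789781 × 0.740818 = 0.585084
Parallel ([0.585084], pressure accumulator, and hydraulic modulator): 1 − (1 − 0.585084)(1 − 0.970057)(1 − 0.838618) = 0.9980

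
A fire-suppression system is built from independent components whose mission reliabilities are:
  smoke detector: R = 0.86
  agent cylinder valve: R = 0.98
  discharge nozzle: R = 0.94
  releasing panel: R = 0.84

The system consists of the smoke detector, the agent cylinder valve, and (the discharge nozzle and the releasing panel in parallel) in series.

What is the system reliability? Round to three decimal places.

0.835

Parallel (discharge nozzle and releasing panel): 1 − (1 − 0.94000)(1 − 0.84000) = 0.99040
Series (smoke detector, agent cylinder valve, and [0.99040]): 0.86000 × 0.98000 × 0.99040 = 0.835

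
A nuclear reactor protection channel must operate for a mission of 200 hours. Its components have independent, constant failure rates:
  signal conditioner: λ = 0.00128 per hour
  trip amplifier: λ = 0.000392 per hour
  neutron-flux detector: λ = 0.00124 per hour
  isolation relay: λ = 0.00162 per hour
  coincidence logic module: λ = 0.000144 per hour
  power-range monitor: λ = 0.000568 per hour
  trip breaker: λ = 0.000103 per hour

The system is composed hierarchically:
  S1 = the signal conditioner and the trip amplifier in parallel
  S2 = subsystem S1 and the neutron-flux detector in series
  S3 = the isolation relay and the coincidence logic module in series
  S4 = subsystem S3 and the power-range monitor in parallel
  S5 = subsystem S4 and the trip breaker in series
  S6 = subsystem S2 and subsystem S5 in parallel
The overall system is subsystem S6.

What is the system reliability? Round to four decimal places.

0.9880

R(signal conditioner) = exp(−0.00128 × 200) = 0.774142
R(trip amplifier) = exp(−0.000392 × 200) = 0.924595
R(neutron-flux detector) = exp(−0.00124 × 200) = 0.780360
R(isolation relay) = exp(−0.00162 × 200) = 0.723250
R(coincidence logic module) = exp(−0.000144 × 200) = 0.971611
R(power-range monitor) = exp(−0.000568 × 200) = 0.892615
R(trip breaker) = exp(−0.000103 × 200) = 0.979611
Parallel (signal conditioner and trip amplifier): 1 − (1 − 0.774142)(1 − 0.924595) = 0.982969
Series ([0.982969] and neutron-flux detector): 0.982969 × 0.780360 = 0.767070
Series (isolation relay and coincidence logic module): 0.723250 × 0.971611 = 0.702718
Parallel ([0.702718] and power-range monitor): 1 − (1 − 0.702718)(1 − 0.892615) = 0.968076
Series ([0.968076] and trip breaker): 0.968076 × 0.979611 = 0.948338
Parallel ([0.767070] and [0.948338]): 1 − (1 − 0.767070)(1 − 0.948338) = 0.9880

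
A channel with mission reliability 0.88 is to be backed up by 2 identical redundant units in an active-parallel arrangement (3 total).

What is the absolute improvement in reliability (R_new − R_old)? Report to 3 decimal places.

R_before = 0.88
R_after = 1 − (1 − 0.88)^3 = 0.998
ΔR = 0.998 − 0.88 = 0.118

0.118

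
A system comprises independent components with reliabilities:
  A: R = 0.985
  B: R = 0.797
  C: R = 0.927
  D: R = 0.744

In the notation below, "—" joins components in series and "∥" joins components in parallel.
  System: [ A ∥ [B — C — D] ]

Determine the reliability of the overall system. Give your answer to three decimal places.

0.993

Series (B, C, and D): 0.79700 × 0.92700 × 0.74400 = 0.54968
Parallel (A and [0.54968]): 1 − (1 − 0.98500)(1 − 0.54968) = 0.993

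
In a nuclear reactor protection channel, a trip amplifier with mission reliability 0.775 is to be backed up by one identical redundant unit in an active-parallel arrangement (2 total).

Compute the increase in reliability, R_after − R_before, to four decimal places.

0.1744

R_before = 0.775
R_after = 1 − (1 − 0.775)^2 = 0.9494
ΔR = 0.9494 − 0.775 = 0.1744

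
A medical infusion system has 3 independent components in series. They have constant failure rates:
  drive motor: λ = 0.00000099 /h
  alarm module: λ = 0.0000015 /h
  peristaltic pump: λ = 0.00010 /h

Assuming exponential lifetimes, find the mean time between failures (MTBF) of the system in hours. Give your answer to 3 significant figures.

9760

Series of exponential components: λ_sys = Σ λ_i
λ_sys = 0.00000099 + 0.0000015 + 0.00010 = 1.0249e-04 /h
MTBF = 1 / λ_sys = 9760 h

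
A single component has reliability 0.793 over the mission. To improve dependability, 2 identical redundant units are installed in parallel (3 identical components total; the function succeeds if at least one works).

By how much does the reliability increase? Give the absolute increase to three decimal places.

R_before = 0.793
R_after = 1 − (1 − 0.793)^3 = 0.991
ΔR = 0.991 − 0.793 = 0.198

0.198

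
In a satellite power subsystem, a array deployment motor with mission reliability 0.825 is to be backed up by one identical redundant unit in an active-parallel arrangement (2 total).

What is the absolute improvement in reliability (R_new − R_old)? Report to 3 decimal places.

0.144

R_before = 0.825
R_after = 1 − (1 − 0.825)^2 = 0.969
ΔR = 0.969 − 0.825 = 0.144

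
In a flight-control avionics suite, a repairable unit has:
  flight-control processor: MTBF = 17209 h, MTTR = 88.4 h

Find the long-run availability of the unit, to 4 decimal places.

0.9949

A(flight-control processor) = MTBF/(MTBF+MTTR) = 17209/(17209+88.4) = 0.9949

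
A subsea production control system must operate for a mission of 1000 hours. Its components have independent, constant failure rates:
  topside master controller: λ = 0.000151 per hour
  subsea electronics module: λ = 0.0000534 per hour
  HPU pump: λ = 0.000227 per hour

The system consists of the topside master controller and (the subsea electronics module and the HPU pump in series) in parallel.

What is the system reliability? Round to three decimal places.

0.966

R(topside master controller) = exp(−0.000151 × 1000) = 0.85985
R(subsea electronics module) = exp(−0.0000534 × 1000) = 0.94800
R(HPU pump) = exp(−0.000227 × 1000) = 0.79692
Series (subsea electronics module and HPU pump): 0.94800 × 0.79692 = 0.75548
Parallel (topside master controller and [0.75548]): 1 − (1 − 0.85985)(1 − 0.75548) = 0.966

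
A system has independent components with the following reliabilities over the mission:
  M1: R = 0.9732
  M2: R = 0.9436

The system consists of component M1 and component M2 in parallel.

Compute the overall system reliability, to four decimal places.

0.9985

Parallel (M1 and M2): 1 − (1 − 0.973200)(1 − 0.943600) = 0.9985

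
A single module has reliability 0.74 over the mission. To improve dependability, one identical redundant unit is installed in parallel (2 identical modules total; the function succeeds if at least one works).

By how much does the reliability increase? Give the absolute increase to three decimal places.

0.192

R_before = 0.74
R_after = 1 − (1 − 0.74)^2 = 0.932
ΔR = 0.932 − 0.74 = 0.192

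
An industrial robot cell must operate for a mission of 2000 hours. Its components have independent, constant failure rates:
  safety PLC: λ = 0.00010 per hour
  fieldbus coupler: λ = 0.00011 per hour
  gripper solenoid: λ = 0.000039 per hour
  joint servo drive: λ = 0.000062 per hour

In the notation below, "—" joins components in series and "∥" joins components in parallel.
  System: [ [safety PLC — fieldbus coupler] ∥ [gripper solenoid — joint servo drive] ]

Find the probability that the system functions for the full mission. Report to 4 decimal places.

0.9373

R(safety PLC) = exp(−0.00010 × 2000) = 0.818731
R(fieldbus coupler) = exp(−0.00011 × 2000) = 0.802519
R(gripper solenoid) = exp(−0.000039 × 2000) = 0.924964
R(joint servo drive) = exp(−0.000062 × 2000) = 0.883380
Series (safety PLC and fieldbus coupler): 0.818731 × 0.802519 = 0.657047
Series (gripper solenoid and joint servo drive): 0.924964 × 0.883380 = 0.817095
Parallel ([0.657047] and [0.817095]): 1 − (1 − 0.657047)(1 − 0.817095) = 0.9373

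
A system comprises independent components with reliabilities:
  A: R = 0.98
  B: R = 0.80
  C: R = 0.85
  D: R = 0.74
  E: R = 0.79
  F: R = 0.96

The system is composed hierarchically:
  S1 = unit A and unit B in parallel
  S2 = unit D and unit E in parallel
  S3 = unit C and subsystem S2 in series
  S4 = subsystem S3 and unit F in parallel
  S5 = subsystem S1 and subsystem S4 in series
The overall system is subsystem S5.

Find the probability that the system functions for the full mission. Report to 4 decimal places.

0.9882

Parallel (A and B): 1 − (1 − 0.980000)(1 − 0.800000) = 0.996000
Parallel (D and E): 1 − (1 − 0.740000)(1 − 0.790000) = 0.945400
Series (C and [0.945400]): 0.850000 × 0.945400 = 0.803590
Parallel ([0.803590] and F): 1 − (1 − 0.803590)(1 − 0.960000) = 0.992144
Series ([0.996000] and [0.992144]): 0.996000 × 0.992144 = 0.9882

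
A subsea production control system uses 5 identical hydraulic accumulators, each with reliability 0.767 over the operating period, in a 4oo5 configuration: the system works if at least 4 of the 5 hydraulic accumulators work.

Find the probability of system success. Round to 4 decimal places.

R = Σ_{i=4}^{5} C(5,i) p^i (1−p)^{5−i} with p = 0.767
C(5,4)·0.767^4·0.233^1 = 0.403188
C(5,5)·0.767^5·0.233^0 = 0.265446
Sum = 0.6686

0.6686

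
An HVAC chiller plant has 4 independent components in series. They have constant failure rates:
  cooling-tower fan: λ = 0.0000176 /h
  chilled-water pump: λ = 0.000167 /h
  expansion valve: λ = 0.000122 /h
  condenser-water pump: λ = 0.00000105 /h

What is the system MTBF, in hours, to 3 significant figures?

3250

Series of exponential components: λ_sys = Σ λ_i
λ_sys = 0.0000176 + 0.000167 + 0.000122 + 0.00000105 = 3.0765e-04 /h
MTBF = 1 / λ_sys = 3250 h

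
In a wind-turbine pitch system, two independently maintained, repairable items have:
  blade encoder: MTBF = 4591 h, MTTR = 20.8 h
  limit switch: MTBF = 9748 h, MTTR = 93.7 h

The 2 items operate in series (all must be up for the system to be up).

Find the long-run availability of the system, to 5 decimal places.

0.98601

A(blade encoder) = MTBF/(MTBF+MTTR) = 4591/(4591+20.8) = 0.995490
A(limit switch) = MTBF/(MTBF+MTTR) = 9748/(9748+93.7) = 0.990479
Series availability: 0.995490 × 0.990479 = 0.98601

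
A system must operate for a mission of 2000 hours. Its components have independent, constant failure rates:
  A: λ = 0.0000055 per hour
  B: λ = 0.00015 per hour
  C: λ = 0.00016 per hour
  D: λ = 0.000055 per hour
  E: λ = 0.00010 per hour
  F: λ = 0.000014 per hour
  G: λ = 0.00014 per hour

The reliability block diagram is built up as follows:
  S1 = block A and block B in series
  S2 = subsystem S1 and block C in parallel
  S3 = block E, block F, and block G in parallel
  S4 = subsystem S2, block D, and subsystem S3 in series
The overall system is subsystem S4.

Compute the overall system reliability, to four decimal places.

R(A) = exp(−0.0000055 × 2000) = 0.989060
R(B) = exp(−0.00015 × 2000) = 0.740818
R(C) = exp(−0.00016 × 2000) = 0.726149
R(D) = exp(−0.000055 × 2000) = 0.895834
R(E) = exp(−0.00010 × 2000) = 0.818731
R(F) = exp(−0.000014 × 2000) = 0.972388
R(G) = exp(−0.00014 × 2000) = 0.755784
Series (A and B): 0.989060 × 0.740818 = 0.732713
Parallel ([0.732713] and C): 1 − (1 − 0.732713)(1 − 0.726149) = 0.926803
Parallel (E, F, and G): 1 − (1 − 0.818731)(1 − 0.972388)(1 − 0.755784) = 0.998778
Series ([0.926803], D, and [0.998778]): 0.926803 × 0.895834 × 0.998778 = 0.8292

0.8292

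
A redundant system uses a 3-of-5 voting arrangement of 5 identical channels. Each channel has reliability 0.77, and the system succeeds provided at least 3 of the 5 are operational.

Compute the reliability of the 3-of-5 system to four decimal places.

0.9164

R = Σ_{i=3}^{5} C(5,i) p^i (1−p)^{5−i} with p = 0.77
C(5,3)·0.77^3·0.23^2 = 0.241506
C(5,4)·0.77^4·0.23^1 = 0.404260
C(5,5)·0.77^5·0.23^0 = 0.270678
Sum = 0.9164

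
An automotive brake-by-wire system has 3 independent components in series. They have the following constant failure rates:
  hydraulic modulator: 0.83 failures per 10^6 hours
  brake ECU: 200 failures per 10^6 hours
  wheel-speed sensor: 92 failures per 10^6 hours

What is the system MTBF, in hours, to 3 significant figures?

Series of exponential components: λ_sys = Σ λ_i
λ_sys = 0.00000083 + 0.00020 + 0.000092 = 2.9283e-04 /h
MTBF = 1 / λ_sys = 3410 h

3410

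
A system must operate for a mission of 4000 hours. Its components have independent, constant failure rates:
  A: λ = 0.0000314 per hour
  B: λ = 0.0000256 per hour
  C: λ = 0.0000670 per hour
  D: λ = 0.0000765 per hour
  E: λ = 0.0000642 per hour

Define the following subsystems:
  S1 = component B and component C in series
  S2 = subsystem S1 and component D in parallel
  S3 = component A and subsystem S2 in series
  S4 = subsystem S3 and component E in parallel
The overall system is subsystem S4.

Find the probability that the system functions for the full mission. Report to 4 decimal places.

0.9570

R(A) = exp(−0.0000314 × 4000) = 0.881968
R(B) = exp(−0.0000256 × 4000) = 0.902668
R(C) = exp(−0.0000670 × 4000) = 0.764908
R(D) = exp(−0.0000765 × 4000) = 0.736387
R(E) = exp(−0.0000642 × 4000) = 0.773523
Series (B and C): 0.902668 × 0.764908 = 0.690458
Parallel ([0.690458] and D): 1 − (1 − 0.690458)(1 − 0.736387) = 0.918401
Series (A and [0.918401]): 0.881968 × 0.918401 = 0.810000
Parallel ([0.810000] and E): 1 − (1 − 0.810000)(1 − 0.773523) = 0.9570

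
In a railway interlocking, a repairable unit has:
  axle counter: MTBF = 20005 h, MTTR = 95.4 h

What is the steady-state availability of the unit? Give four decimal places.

0.9953

A(axle counter) = MTBF/(MTBF+MTTR) = 20005/(20005+95.4) = 0.9953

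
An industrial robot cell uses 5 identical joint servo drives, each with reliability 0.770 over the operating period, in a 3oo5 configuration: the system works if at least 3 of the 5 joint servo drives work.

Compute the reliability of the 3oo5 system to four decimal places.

R = Σ_{i=3}^{5} C(5,i) p^i (1−p)^{5−i} with p = 0.770
C(5,3)·0.770^3·0.230^2 = 0.241506
C(5,4)·0.770^4·0.230^1 = 0.404260
C(5,5)·0.770^5·0.230^0 = 0.270678
Sum = 0.9164

0.9164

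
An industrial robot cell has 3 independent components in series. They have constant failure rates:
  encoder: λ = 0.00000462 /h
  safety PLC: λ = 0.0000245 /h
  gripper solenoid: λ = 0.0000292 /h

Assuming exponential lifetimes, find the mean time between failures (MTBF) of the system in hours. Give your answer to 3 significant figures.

17100

Series of exponential components: λ_sys = Σ λ_i
λ_sys = 0.00000462 + 0.0000245 + 0.0000292 = 5.8320e-05 /h
MTBF = 1 / λ_sys = 17100 h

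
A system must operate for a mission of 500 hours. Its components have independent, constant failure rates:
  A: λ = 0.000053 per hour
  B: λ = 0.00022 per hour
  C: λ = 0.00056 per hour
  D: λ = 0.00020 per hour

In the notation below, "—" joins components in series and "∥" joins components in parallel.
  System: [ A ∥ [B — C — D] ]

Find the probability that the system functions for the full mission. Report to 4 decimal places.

0.9899

R(A) = exp(−0.000053 × 500) = 0.973848
R(B) = exp(−0.00022 × 500) = 0.895834
R(C) = exp(−0.00056 × 500) = 0.755784
R(D) = exp(−0.00020 × 500) = 0.904837
Series (B, C, and D): 0.895834 × 0.755784 × 0.904837 = 0.612626
Parallel (A and [0.612626]): 1 − (1 − 0.973848)(1 − 0.612626) = 0.9899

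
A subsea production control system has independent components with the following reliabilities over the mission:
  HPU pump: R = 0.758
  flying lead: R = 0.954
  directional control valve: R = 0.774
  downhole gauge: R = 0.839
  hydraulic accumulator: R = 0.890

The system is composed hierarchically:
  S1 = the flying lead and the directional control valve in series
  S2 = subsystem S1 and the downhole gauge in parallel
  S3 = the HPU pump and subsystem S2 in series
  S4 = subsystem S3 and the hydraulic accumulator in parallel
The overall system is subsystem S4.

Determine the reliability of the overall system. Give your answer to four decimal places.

0.9699

Series (flying lead and directional control valve): 0.954000 × 0.774000 = 0.738396
Parallel ([0.738396] and downhole gauge): 1 − (1 − 0.738396)(1 − 0.839000) = 0.957882
Series (HPU pump and [0.957882]): 0.758000 × 0.957882 = 0.726075
Parallel ([0.726075] and hydraulic accumulator): 1 − (1 − 0.726075)(1 − 0.890000) = 0.9699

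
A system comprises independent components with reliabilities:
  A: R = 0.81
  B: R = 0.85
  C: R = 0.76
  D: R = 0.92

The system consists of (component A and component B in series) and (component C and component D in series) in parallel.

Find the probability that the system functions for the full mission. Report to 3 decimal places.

Series (A and B): 0.81000 × 0.85000 = 0.68850
Series (C and D): 0.76000 × 0.92000 = 0.69920
Parallel ([0.68850] and [0.69920]): 1 − (1 − 0.68850)(1 − 0.69920) = 0.906

0.906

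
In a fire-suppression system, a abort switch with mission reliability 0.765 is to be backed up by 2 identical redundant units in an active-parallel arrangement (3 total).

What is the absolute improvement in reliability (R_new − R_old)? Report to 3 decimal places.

0.222

R_before = 0.765
R_after = 1 − (1 − 0.765)^3 = 0.987
ΔR = 0.987 − 0.765 = 0.222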